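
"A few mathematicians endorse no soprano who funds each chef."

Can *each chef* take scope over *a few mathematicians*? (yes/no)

No

The target quantifier *each chef* is part of the relative clause *who funds each chef* modifying *no soprano*.
Relative clauses are scope islands: a quantifier cannot QR out of a relative clause to take scope in the matrix clause.
The inverse ordering *each chef* > *a few mathematicians* is therefore underivable.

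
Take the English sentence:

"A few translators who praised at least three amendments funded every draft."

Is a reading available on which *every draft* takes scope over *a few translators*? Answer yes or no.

Yes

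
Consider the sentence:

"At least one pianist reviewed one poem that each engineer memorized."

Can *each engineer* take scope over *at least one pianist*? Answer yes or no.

No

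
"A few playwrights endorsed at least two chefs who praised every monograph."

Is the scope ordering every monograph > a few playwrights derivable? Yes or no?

No

The target quantifier *every monograph* is part of the relative clause *who praised every monograph* modifying *at least two chefs*.
The relative clause forms an island for QR, so the quantifier is confined to the head noun's restrictor.
There is no licit LF on which *every monograph* c-commands *a few playwrights*.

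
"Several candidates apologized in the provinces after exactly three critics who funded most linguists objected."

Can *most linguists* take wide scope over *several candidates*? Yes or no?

No

The target quantifier *most linguists* is part of the relative clause *who funded most linguists*, which is itself inside the adjunct *after exactly three critics who funded most linguists objected*.
The quantifier would have to escape first the RC and then the adjunct — two independent island violations.
*most linguists* is confined to the island and cannot take scope over *several candidates*.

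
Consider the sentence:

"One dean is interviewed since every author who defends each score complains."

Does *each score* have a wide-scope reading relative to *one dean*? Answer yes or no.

Structurally, *each score* is inside the relative clause *who defends each score*, which is itself inside the adjunct *since every author who defends each score complains*.
The quantifier would have to escape first the RC and then the adjunct — two independent island violations.
So *each score* cannot raise to a position above *one dean*.
(Only the surface reading survives: one fixed dean with respect to all the relevant scores.)

No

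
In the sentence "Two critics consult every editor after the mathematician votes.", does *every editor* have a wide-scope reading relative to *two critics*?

The adjunct island is irrelevant here — *every editor* and *two critics* are both in the matrix clause.
QR within a single clause is free, so the lower quantifier may take scope over the higher one.
The sentence is scopally ambiguous between *two critics* > *every editor* and *every editor* > *two critics*.

Yes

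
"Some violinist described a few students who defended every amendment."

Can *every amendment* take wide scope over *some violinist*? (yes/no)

*every amendment* is embedded in the relative clause *who defended every amendment* modifying *a few students*.
The relative clause forms an island for QR, so the quantifier is confined to the head noun's restrictor.
So *every amendment* cannot raise high enough to outscope *some violinist*; only the surface ordering *some violinist* > *every amendment* is available.

No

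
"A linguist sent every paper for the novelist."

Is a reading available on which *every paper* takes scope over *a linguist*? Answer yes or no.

Yes

*every paper* and *a linguist* are in the same minimal clause.
Ordinary QR to a clause-peripheral position gives the wide-scope LF for the lower DP.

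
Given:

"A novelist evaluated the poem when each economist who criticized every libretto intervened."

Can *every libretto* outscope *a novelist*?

No

The DP *every libretto* is contained in the relative clause *who criticized every libretto*, which is itself inside the adjunct *when each economist who criticized every libretto intervened*.
The quantifier would have to escape first the RC and then the adjunct — two independent island violations.
Hence only narrow scope for *every libretto* (under *a novelist*) survives.
(Only the surface reading survives: one fixed novelist with respect to all the relevant librettos.)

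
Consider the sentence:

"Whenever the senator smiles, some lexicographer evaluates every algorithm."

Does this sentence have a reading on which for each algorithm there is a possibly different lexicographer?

The described interpretation is the *every algorithm* > *some lexicographer* scoping.
*every algorithm* is a matrix argument; the adjunct is an island but the target quantifier is outside it.
Nothing blocks QR of the lower DP to a position above the higher one, so inverse scope is available.
The sentence is scopally ambiguous between *some lexicographer* > *every algorithm* and *every algorithm* > *some lexicographer*.

Yes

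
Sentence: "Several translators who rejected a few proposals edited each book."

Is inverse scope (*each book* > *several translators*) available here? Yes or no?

The relative clause *who rejected a few proposals* modifies *several translators*, but *each book* is not inside that relative clause — it is an argument of the matrix verb.
QR within a single clause is free, so the lower quantifier may take scope over the higher one.
The sentence is scopally ambiguous between *several translators* > *each book* and *each book* > *several translators*.

Yes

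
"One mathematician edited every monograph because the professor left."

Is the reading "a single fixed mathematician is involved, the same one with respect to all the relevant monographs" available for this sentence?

That reading corresponds to *one mathematician* > *every monograph*.
Nothing needs to raise for *one mathematician* > *every monograph*, so no island constraint is at stake.

Yes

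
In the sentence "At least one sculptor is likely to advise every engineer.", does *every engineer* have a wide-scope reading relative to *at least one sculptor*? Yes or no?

Yes

*every engineer* is inside a raising infinitive, which is transparent to QR (no CP barrier), so it behaves as a matrix argument.
Ordinary QR to a clause-peripheral position gives the wide-scope LF for the lower DP.
Both orderings are possible: *at least one sculptor* > *every engineer* and *every engineer* > *at least one sculptor*.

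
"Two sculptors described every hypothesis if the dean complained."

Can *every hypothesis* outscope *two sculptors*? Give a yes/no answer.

Yes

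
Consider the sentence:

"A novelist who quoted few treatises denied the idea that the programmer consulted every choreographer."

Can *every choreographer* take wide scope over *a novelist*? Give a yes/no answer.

No

The target quantifier *every choreographer* is part of the complex NP *the idea that the programmer consulted every choreographer*.
A that-clause complement to a noun is an island; QR cannot cross the NP boundary.
So *every choreographer* cannot raise high enough to outscope *a novelist*; only the surface ordering *a novelist* > *every choreographer* is available.
(Only the surface reading survives: one fixed novelist with respect to all the relevant choreographers.)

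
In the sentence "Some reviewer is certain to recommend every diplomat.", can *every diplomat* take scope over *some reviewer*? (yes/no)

Yes

Raising constructions are monoclausal for scope purposes; *every diplomat* is not separated from *some reviewer* by any island.
No island intervenes, so both surface and inverse scope are derivable.
The sentence is scopally ambiguous between *some reviewer* > *every diplomat* and *every diplomat* > *some reviewer*.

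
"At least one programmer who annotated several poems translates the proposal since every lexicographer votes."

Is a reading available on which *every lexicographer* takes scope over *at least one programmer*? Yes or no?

No

*every lexicographer* is embedded in the adjunct clause *since every lexicographer votes*.
Adjunct clauses are scope islands: a quantifier inside an adjunct cannot raise into the matrix clause.
So the wide-scope reading for *every lexicographer* is blocked.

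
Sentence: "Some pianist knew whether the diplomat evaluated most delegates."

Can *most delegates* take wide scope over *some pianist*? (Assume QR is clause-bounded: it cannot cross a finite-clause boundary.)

*most delegates* sits inside the embedded question *whether the diplomat evaluated most delegates*.
QR across an interrogative CP boundary is ruled out as a wh-island violation.
The inverse ordering *most delegates* > *some pianist* is therefore underivable.
(Only the surface reading survives: one fixed pianist with respect to all the relevant delegates.)

No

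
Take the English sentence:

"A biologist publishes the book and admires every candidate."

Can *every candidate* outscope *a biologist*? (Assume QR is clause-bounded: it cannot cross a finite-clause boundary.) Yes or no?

The DP *every candidate* is contained in one conjunct of the coordinate structure (*admires every candidate*).
Coordinate structures are islands for non-across-the-board movement, QR included.
*every candidate* > *a biologist* would require crossing that boundary, which is illicit.

No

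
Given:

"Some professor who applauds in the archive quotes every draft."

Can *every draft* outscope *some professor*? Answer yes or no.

Yes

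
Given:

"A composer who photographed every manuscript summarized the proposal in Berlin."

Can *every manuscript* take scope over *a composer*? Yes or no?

No

*every manuscript* is embedded in the relative clause *who photographed every manuscript*.
QR out of a relative clause is ruled out by the relative-clause island constraint.
*every manuscript* is confined to the island and cannot take scope over *a composer*.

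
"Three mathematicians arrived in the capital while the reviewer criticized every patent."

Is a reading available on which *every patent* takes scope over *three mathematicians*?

No

The target quantifier *every patent* is part of the adjunct clause *while the reviewer criticized every patent*.
Since the clause is an adjunct (not a complement), the Adjunct Condition blocks QR across its edge.
*every patent* > *three mathematicians* would require crossing that boundary, which is illicit.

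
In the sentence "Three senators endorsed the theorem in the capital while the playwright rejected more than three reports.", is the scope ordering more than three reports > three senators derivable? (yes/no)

No

*more than three reports* sits inside the adjunct clause *while the playwright rejected more than three reports*.
Adjuncts are opaque for quantifier raising; a quantifier in an adjunct stays inside it.
So *more than three reports* cannot raise high enough to outscope *three senators*; only the surface ordering *three senators* > *more than three reports* is available.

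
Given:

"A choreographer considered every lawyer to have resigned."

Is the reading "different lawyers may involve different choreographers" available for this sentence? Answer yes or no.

Yes

That reading corresponds to *every lawyer* > *a choreographer*.
This is an ECM construction: *every lawyer* is the infinitival subject, Case-marked by the matrix verb, and the infinitive is transparent for QR.
No island intervenes, so both surface and inverse scope are derivable.
The sentence is scopally ambiguous between *a choreographer* > *every lawyer* and *every lawyer* > *a choreographer*.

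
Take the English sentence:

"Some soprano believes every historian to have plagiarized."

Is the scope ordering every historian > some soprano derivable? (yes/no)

This is an ECM construction: *every historian* is the infinitival subject, Case-marked by the matrix verb, and the infinitive is transparent for QR.
QR within a single clause is free, so the lower quantifier may take scope over the higher one.
So *every historian* > *some soprano* is among the available readings.

Yes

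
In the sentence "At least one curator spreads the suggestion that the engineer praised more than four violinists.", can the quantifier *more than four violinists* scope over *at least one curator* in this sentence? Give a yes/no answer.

No

The DP *more than four violinists* is contained in the complex NP *the suggestion that the engineer praised more than four violinists*.
A that-clause complement to a noun is an island; QR cannot cross the NP boundary.
Hence only narrow scope for *more than four violinists* (under *at least one curator*) survives.
(Only the surface reading survives: one fixed curator with respect to all the relevant violinists.)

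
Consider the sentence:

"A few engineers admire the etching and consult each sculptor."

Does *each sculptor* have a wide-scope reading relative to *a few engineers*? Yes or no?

No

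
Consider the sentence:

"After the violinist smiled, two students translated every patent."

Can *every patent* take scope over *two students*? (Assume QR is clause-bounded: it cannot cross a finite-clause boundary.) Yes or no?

Yes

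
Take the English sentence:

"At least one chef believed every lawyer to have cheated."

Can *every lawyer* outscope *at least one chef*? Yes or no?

Yes

The ECM infinitive is scope-transparent — *every lawyer* is free to raise above *at least one chef*.
Nothing blocks QR of the lower DP to a position above the higher one, so inverse scope is available.
The sentence is scopally ambiguous between *at least one chef* > *every lawyer* and *every lawyer* > *at least one chef*.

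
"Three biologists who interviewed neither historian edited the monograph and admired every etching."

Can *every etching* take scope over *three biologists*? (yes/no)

The DP *every etching* is contained in one conjunct of the coordinate structure (*admired every etching*).
Coordinate structures are islands for non-across-the-board movement, QR included.
*every etching* is confined to the island and cannot take scope over *three biologists*.

No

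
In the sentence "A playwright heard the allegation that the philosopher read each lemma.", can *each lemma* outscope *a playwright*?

Structurally, *each lemma* is inside the complex NP *the allegation that the philosopher read each lemma*.
The complex NP is opaque for QR — the quantifier is frozen inside the noun's complement.
There is no licit LF on which *each lemma* c-commands *a playwright*.

No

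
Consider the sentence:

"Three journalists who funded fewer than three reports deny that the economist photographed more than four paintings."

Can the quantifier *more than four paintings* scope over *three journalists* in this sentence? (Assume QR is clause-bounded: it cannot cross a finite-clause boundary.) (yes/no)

The DP *more than four paintings* is contained in the finite complement clause *that the economist photographed more than four paintings*.
With QR restricted to its own tensed clause, the embedded quantifier cannot reach a matrix scope position.
So *more than four paintings* cannot raise high enough to outscope *three journalists*; only the surface ordering *three journalists* > *more than four paintings* is available.

No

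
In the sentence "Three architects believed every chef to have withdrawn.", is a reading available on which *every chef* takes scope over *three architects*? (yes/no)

*every chef* is the subject of an ECM infinitive — the infinitival complement of an ECM verb is not a scope island, so *every chef* can raise into the matrix clause.
With no island boundary between them, the object can take inverse scope over the subject via ordinary QR within the clause.

Yes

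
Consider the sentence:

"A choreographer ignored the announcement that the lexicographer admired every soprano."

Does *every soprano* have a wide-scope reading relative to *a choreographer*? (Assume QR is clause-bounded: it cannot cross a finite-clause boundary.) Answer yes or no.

No

The DP *every soprano* is contained in the complex NP *the announcement that the lexicographer admired every soprano*.
Since the clause is the complement of a nominal head, the CNPC blocks scope extraction.
*every soprano* is confined to the island and cannot take scope over *a choreographer*.
(Only the surface reading survives: one fixed choreographer with respect to all the relevant sopranos.)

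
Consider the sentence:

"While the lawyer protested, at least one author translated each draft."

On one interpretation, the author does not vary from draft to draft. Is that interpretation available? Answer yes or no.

The paraphrase describes the scope ordering *at least one author* > *each draft*.
Surface scope (*at least one author* > *each draft*) is always derivable; islands only block QR, not in-situ interpretation.

Yes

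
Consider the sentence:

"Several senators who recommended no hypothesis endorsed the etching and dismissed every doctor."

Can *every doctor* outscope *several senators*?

No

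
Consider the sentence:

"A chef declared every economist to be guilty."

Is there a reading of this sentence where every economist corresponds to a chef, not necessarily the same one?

This is the *every economist* > *a chef* reading.
ECM infinitives lack a CP barrier, so *every economist* can QR over the matrix subject *a chef*.
Since no island is crossed, the inverse ordering is licensed alongside surface scope.

Yes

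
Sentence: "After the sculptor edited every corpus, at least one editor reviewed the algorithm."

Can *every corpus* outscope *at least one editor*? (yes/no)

*every corpus* is embedded in the adjunct clause *after the sculptor edited every corpus*.
Scope out of an adjunct clause is unavailable: QR respects the adjunct-island constraint.
*every corpus* is confined to the island and cannot take scope over *at least one editor*.

No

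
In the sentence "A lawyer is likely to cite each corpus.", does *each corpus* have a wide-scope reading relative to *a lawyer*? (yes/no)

Infinitival complements of raising predicates do not block QR; *each corpus* and *a lawyer* are effectively clausemates.
Since no island is crossed, the inverse ordering is licensed alongside surface scope.

Yes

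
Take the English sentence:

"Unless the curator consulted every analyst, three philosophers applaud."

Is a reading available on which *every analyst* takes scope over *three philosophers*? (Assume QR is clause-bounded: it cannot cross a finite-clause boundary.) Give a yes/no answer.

No

The target quantifier *every analyst* is part of the adjunct clause *unless the curator consulted every analyst*.
Adjunct clauses are scope islands: a quantifier inside an adjunct cannot raise into the matrix clause.
So *every analyst* cannot raise to a position above *three philosophers*.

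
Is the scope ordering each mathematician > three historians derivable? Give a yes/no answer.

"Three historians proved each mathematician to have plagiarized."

Yes

*each mathematician* is the subject of an ECM infinitive — the infinitival complement of an ECM verb is not a scope island, so *each mathematician* can raise into the matrix clause.
Nothing blocks QR of the lower DP to a position above the higher one, so inverse scope is available.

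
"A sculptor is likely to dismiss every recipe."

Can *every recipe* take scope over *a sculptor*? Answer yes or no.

Yes

Raising constructions are monoclausal for scope purposes; *every recipe* is not separated from *a sculptor* by any island.
Clause-internal QR can adjoin the lower DP above the subject, yielding the inverse reading.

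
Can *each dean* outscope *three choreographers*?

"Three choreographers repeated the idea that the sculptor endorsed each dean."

No

*each dean* sits inside the complex NP *the idea that the sculptor endorsed each dean*.
Noun-complement clauses are scope islands (the Complex NP Constraint): a quantifier inside one cannot scope into the matrix.
*each dean* is confined to the island and cannot take scope over *three choreographers*.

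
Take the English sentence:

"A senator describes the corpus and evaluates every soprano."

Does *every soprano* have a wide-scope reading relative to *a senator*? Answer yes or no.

*every soprano* occurs within one conjunct of the coordinate structure (*evaluates every soprano*).
Asymmetric QR out of one conjunct violates the Coordinate Structure Constraint.
Hence only narrow scope for *every soprano* (under *a senator*) survives.

No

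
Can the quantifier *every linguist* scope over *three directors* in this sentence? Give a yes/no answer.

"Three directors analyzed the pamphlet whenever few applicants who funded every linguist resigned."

No

*every linguist* sits inside the relative clause *who funded every linguist*, which is itself inside the adjunct *whenever few applicants who funded every linguist resigned*.
Nested islands: the RC island is itself inside an adjunct island, so wide scope is doubly excluded.
So *every linguist* cannot raise to a position above *three directors*.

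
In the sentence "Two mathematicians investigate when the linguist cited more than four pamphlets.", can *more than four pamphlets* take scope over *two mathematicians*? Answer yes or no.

No

*more than four pamphlets* sits inside the embedded question *when the linguist cited more than four pamphlets*.
Embedded questions are wh-islands: a quantifier inside an indirect question cannot QR into the matrix clause.
*more than four pamphlets* is confined to the island and cannot take scope over *two mathematicians*.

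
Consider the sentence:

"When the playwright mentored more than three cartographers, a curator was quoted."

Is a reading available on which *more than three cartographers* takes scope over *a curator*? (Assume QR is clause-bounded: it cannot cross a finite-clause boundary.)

No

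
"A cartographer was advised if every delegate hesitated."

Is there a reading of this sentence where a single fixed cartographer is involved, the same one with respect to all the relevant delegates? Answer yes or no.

Yes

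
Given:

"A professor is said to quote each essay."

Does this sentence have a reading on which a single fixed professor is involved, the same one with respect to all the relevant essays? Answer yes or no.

Yes

The described interpretation is the *a professor* > *each essay* scoping.
That is the surface-scope ordering, which is always one of the available readings — island constraints only ever restrict inverse scope.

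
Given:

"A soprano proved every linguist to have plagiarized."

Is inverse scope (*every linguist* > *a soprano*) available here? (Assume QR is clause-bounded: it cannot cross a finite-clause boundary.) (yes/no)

Yes

This is an ECM construction: *every linguist* is the infinitival subject, Case-marked by the matrix verb, and the infinitive is transparent for QR.
Nothing blocks QR of the lower DP to a position above the higher one, so inverse scope is available.
Both orderings are possible: *a soprano* > *every linguist* and *every linguist* > *a soprano*.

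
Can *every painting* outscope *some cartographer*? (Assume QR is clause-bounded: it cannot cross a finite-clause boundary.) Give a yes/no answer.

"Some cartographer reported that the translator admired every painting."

The DP *every painting* is contained in the finite complement clause *that the translator admired every painting*.
Given the clause-boundedness assumption, QR cannot cross the finite CP into the matrix.
So *every painting* cannot raise high enough to outscope *some cartographer*; only the surface ordering *some cartographer* > *every painting* is available.

No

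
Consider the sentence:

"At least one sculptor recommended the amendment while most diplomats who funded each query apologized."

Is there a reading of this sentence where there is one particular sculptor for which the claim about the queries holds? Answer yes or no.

Yes

This is the *at least one sculptor* > *each query* reading.
Surface scope (*at least one sculptor* > *each query*) is always derivable; islands only block QR, not in-situ interpretation.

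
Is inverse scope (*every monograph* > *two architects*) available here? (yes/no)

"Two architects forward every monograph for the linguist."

*every monograph* and *two architects* are in the same minimal clause.
With no island boundary between them, the object can take inverse scope over the subject via ordinary QR within the clause.

Yes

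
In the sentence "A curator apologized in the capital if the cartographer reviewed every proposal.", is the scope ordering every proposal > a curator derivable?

The DP *every proposal* is contained in the adjunct clause *if the cartographer reviewed every proposal*.
Since the clause is an adjunct (not a complement), the Adjunct Condition blocks QR across its edge.
So *every proposal* cannot raise to a position above *a curator*.

No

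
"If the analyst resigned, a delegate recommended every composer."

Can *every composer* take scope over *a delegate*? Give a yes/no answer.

Yes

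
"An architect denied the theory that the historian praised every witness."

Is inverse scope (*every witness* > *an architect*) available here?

Structurally, *every witness* is inside the complex NP *the theory that the historian praised every witness*.
Noun-complement clauses are scope islands (the Complex NP Constraint): a quantifier inside one cannot scope into the matrix.
*every witness* is confined to the island and cannot take scope over *an architect*.

No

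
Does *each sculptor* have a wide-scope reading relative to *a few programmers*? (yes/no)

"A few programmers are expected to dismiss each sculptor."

Yes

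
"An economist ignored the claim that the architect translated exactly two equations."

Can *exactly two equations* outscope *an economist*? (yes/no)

No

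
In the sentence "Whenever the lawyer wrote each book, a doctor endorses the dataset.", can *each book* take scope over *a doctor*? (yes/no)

No

The target quantifier *each book* is part of the adjunct clause *whenever the lawyer wrote each book*.
Since the clause is an adjunct (not a complement), the Adjunct Condition blocks QR across its edge.
So the wide-scope reading for *each book* is blocked.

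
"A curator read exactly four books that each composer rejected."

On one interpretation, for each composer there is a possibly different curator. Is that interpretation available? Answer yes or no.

That reading corresponds to *each composer* > *a curator*.
*each composer* occurs within the relative clause *that each composer rejected* modifying *exactly four books*.
The relative clause forms an island for QR, so the quantifier is confined to the head noun's restrictor.
*each composer* is confined to the island and cannot take scope over *a curator*.
(Only the surface reading survives: one fixed curator with respect to all the relevant composers.)

No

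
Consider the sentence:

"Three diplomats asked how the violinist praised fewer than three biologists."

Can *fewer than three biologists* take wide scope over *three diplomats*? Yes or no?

The target quantifier *fewer than three biologists* is part of the embedded question *how the violinist praised fewer than three biologists*.
An indirect question is a wh-island; the filled [Spec,CP] blocks QR across the CP edge.
So *fewer than three biologists* cannot raise to a position above *three diplomats*.

No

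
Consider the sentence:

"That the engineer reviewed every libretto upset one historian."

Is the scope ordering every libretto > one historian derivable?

No

The target quantifier *every libretto* is part of the sentential subject *that the engineer reviewed every libretto*.
The subject-island constraint blocks QR out of a clausal subject.
There is no licit LF on which *every libretto* c-commands *one historian*.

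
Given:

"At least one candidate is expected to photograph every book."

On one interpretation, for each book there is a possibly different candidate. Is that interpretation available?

Yes

That reading corresponds to *every book* > *at least one candidate*.
*every book* is the object of the infinitival complement of a raising predicate; raising infinitives are transparent for QR, so the two DPs are in effect clausemates.
QR within a single clause is free, so the lower quantifier may take scope over the higher one.
The sentence is scopally ambiguous between *at least one candidate* > *every book* and *every book* > *at least one candidate*.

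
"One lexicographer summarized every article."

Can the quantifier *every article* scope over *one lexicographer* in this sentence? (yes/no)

*every article* is the matrix object and *one lexicographer* the matrix subject; the two are clausemates.
With no island boundary between them, the object can take inverse scope over the subject via ordinary QR within the clause.

Yes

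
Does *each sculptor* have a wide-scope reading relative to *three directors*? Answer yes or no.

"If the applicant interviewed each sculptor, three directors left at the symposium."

Structurally, *each sculptor* is inside the adjunct clause *if the applicant interviewed each sculptor*.
Since the clause is an adjunct (not a complement), the Adjunct Condition blocks QR across its edge.
The ordering *each sculptor* > *three directors* is therefore underivable.

No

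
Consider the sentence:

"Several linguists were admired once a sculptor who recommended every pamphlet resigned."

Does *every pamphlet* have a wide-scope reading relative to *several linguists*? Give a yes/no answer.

*every pamphlet* is embedded in the relative clause *who recommended every pamphlet*, which is itself inside the adjunct *once a sculptor who recommended every pamphlet resigned*.
Even if one barrier were somehow void, the other would still block QR.
*every pamphlet* > *several linguists* would require crossing that boundary, which is illicit.

No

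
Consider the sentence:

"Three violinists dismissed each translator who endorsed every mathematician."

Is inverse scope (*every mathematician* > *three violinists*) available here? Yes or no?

*every mathematician* occurs within the relative clause *who endorsed every mathematician* modifying *each translator*.
The relative clause forms an island for QR, so the quantifier is confined to the head noun's restrictor.
The inverse ordering *every mathematician* > *three violinists* is therefore underivable.

No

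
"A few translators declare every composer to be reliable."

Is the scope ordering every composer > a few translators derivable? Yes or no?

The ECM infinitive is scope-transparent — *every composer* is free to raise above *a few translators*.
No island intervenes, so both surface and inverse scope are derivable.
The sentence is scopally ambiguous between *a few translators* > *every composer* and *every composer* > *a few translators*.

Yes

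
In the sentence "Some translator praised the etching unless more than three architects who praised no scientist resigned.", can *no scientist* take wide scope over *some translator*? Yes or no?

No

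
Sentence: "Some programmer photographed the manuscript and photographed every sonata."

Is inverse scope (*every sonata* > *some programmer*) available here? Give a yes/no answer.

No

The target quantifier *every sonata* is part of one conjunct of the coordinate structure (*photographed every sonata*).
A quantifier cannot raise out of one conjunct of a coordination across the whole coordinate structure — the CSC applies to QR.
Hence only narrow scope for *every sonata* (under *some programmer*) survives.
(Only the surface reading survives: one fixed programmer with respect to all the relevant sonatas.)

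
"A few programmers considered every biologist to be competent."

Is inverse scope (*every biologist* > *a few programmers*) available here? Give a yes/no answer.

Yes

ECM infinitives lack a CP barrier, so *every biologist* can QR over the matrix subject *a few programmers*.
Ordinary QR to a clause-peripheral position gives the wide-scope LF for the lower DP.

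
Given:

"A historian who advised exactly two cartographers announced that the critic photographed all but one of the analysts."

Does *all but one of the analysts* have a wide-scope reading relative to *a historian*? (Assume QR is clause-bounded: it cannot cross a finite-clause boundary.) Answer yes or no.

Structurally, *all but one of the analysts* is inside the finite complement clause *that the critic photographed all but one of the analysts*.
Finite CP is the ceiling for QR here, by assumption.
So *all but one of the analysts* cannot raise to a position above *a historian*.

No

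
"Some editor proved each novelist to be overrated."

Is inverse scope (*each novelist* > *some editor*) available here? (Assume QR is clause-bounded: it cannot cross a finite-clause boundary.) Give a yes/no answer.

Yes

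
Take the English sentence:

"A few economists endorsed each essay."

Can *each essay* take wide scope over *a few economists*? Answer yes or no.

Yes

*a few economists* and *each essay* are co-arguments of the matrix verb, with nothing but a clause-internal boundary between them.
Clause-internal QR can adjoin the lower DP above the subject, yielding the inverse reading.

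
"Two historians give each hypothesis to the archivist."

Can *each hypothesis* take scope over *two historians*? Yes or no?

Yes

Both DPs are arguments of the same predicate; there is no clause or island boundary between them.
Nothing blocks QR of the lower DP to a position above the higher one, so inverse scope is available.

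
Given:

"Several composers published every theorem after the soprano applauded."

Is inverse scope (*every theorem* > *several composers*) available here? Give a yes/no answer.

Neither queried DP is inside the adjunct, so the adjunct-island constraint does not apply.
Since no island is crossed, the inverse ordering is licensed alongside surface scope.

Yes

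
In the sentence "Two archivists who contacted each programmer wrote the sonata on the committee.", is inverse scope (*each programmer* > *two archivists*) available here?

The target quantifier *each programmer* is part of the relative clause *who contacted each programmer*.
Quantifiers inside a relative clause are trapped there; the RC boundary blocks QR.
*each programmer* is confined to the island and cannot take scope over *two archivists*.

No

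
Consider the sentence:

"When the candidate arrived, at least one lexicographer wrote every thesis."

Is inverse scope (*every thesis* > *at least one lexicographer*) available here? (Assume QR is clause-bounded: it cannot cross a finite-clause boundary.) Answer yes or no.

Yes

The adjunct clause does not contain *every thesis*, which is the matrix object.
QR within a single clause is free, so the lower quantifier may take scope over the higher one.
So *every thesis* > *at least one lexicographer* is among the available readings.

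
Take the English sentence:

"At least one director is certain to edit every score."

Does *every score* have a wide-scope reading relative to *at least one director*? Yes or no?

*every score* is inside a raising infinitive, which is transparent to QR (no CP barrier), so it behaves as a matrix argument.
Ordinary QR to a clause-peripheral position gives the wide-scope LF for the lower DP.
The sentence is scopally ambiguous between *at least one director* > *every score* and *every score* > *at least one director*.

Yes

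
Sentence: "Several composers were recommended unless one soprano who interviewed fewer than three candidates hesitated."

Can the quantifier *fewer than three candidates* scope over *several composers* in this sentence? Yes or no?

No

*fewer than three candidates* is embedded in the relative clause *who interviewed fewer than three candidates*, which is itself inside the adjunct *unless one soprano who interviewed fewer than three candidates hesitated*.
Nested islands: the RC island is itself inside an adjunct island, so wide scope is doubly excluded.
So *fewer than three candidates* cannot raise high enough to outscope *several composers*; only the surface ordering *several composers* > *fewer than three candidates* is available.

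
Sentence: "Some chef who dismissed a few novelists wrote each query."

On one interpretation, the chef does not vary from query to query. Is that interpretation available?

Yes

The described interpretation is the *some chef* > *each query* scoping.
Surface scope (*some chef* > *each query*) is always derivable; islands only block QR, not in-situ interpretation.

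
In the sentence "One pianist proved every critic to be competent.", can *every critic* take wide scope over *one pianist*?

ECM infinitives lack a CP barrier, so *every critic* can QR over the matrix subject *one pianist*.
Clause-internal QR can adjoin the lower DP above the subject, yielding the inverse reading.

Yes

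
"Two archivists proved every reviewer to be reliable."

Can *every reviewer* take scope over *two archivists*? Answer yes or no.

Yes

*every reviewer* is an ECM subject; ECM complements are not islands, and the embedded quantifier may take matrix scope.
QR within a single clause is free, so the lower quantifier may take scope over the higher one.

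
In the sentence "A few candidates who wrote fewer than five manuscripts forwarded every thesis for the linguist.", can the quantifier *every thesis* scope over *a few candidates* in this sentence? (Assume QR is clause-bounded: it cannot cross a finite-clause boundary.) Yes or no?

The RC *who wrote fewer than five manuscripts* is an island, but *every thesis* is not inside it — it is the matrix object, a clausemate of *a few candidates*.
QR within a single clause is free, so the lower quantifier may take scope over the higher one.
So *every thesis* > *a few candidates* is among the available readings.

Yes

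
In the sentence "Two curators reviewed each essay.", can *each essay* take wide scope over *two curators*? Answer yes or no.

Yes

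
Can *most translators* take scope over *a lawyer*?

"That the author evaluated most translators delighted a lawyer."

Structurally, *most translators* is inside the sentential subject *that the author evaluated most translators*.
Clausal subjects are scope islands; QR from inside the subject into the matrix is barred.
So the wide-scope reading for *most translators* is blocked.

No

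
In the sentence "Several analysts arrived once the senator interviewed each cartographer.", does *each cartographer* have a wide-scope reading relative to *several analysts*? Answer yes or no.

No

The DP *each cartographer* is contained in the adjunct clause *once the senator interviewed each cartographer*.
Adverbial clauses are not L-marked, so they are barriers for QR — the quantifier cannot escape the adjunct.
So *each cartographer* cannot raise high enough to outscope *several analysts*; only the surface ordering *several analysts* > *each cartographer* is available.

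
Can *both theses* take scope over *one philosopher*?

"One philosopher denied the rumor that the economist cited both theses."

No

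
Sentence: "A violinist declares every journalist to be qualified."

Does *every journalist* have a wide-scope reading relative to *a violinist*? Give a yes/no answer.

Yes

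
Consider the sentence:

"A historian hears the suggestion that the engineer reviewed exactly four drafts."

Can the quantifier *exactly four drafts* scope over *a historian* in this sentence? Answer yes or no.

*exactly four drafts* occurs within the complex NP *the suggestion that the engineer reviewed exactly four drafts*.
A that-clause complement to a noun is an island; QR cannot cross the NP boundary.
*exactly four drafts* is confined to the island and cannot take scope over *a historian*.

No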